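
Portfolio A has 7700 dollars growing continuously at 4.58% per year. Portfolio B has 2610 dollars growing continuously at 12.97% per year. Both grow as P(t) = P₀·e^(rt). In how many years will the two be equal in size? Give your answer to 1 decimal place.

t ≈ 12.9 years

7700·e^(0.0458t) = 2610·e^(0.1297t)
7700/2610 = e^((0.1297 − 0.0458)t) → ln(2.95019) = 0.0839·t
t = 1.08187 / 0.0839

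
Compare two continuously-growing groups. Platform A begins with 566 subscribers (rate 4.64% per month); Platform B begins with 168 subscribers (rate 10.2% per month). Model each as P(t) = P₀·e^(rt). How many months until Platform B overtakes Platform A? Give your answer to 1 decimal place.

t ≈ 21.8 months

566·e^(0.0464t) = 168·e^(0.102t)
566/168 = e^((0.102 − 0.0464)t) → ln(3.36905) = 0.0556·t
t = 1.21463 / 0.0556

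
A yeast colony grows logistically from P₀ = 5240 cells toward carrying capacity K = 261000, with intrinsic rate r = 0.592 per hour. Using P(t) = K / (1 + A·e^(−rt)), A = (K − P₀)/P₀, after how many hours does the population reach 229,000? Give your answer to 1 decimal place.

t ≈ 9.9 hours

A = (261000 − 5240)/5240 = 48.80916
229000 = 261000/(1 + 48.80916·e^(−0.592t)) → 1 + 48.80916·e^(−0.592t) = 1.13974
e^(−0.592t) = 0.002863 → t = ln(349.29055)/0.592 = 5.8559/0.592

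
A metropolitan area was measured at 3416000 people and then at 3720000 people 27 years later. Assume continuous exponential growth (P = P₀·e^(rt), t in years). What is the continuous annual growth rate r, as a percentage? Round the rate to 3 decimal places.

3720000 = 3416000 · e^(r·27)
e^(27r) = 3720000/3416000 = 1.08899
r = ln(1.08899) / 27 = 0.08525 / 27

r ≈ 0.316% per year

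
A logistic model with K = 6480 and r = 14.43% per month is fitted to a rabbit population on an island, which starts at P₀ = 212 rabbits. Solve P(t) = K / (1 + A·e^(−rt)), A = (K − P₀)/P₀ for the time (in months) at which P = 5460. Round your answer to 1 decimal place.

t ≈ 35.1 months

A = (6480 − 212)/212 = 29.56604
5460 = 6480/(1 + 29.56604·e^(−0.1443t)) → 1 + 29.56604·e^(−0.1443t) = 1.18681
e^(−0.1443t) = 0.006319 → t = ln(158.26526)/0.1443 = 5.06427/0.1443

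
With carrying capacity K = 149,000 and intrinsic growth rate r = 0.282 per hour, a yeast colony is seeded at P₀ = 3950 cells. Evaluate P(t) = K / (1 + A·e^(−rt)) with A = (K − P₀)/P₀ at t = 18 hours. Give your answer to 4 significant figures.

≈ 121,200 cells

A = (149000 − 3950)/3950 = 36.72152
P(18) = 149000 / (1 + 36.72152·e^(−0.282·18)) = 149000 / (1 + 36.72152·0.006245)
= 149000 / 1.22932 ≈ 121205.22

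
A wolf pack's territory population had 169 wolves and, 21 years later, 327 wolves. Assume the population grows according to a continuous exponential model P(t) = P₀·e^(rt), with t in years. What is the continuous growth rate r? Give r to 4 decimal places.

327 = 169 · e^(r·21)
e^(21r) = 327/169 = 1.93491
r = ln(1.93491) / 21 = 0.66006 / 21

r ≈ 0.0314 per year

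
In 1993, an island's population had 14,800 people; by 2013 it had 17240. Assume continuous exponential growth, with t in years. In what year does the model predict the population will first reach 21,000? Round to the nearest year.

year 2039

r = ln(17240/14800) / 20 = 0.15261/20 ≈ 0.00763 per year
t = ln(21000/14800) / r = 0.3499/0.00763 ≈ 45.86 years after 1993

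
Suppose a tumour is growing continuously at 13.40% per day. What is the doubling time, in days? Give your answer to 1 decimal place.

doubling time ≈ 5.2 days

doubling time = ln(2) / |r| = 0.69315 / 0.134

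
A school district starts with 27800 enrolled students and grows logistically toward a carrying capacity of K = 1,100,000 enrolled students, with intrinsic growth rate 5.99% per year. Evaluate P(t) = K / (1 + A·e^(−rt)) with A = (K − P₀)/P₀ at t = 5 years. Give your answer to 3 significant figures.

≈ 37,200 enrolled students

A = (1100000 − 27800)/27800 = 38.56835
P(5) = 1100000 / (1 + 38.56835·e^(−0.0599·5)) = 1100000 / (1 + 38.56835·0.741189)
= 1100000 / 29.58642 ≈ 37179.22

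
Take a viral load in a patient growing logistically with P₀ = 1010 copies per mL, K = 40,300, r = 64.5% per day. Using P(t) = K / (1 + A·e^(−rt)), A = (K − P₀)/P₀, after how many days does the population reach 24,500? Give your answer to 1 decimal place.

A = (40300 − 1010)/1010 = 38.90099
24500 = 40300/(1 + 38.90099·e^(−0.645t)) → 1 + 38.90099·e^(−0.645t) = 1.6449
e^(−0.645t) = 0.016578 → t = ln(60.32116)/0.645 = 4.09968/0.645

t ≈ 6.4 days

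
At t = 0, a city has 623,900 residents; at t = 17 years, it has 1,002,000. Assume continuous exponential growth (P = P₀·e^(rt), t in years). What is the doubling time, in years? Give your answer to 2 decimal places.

r = ln(1002000/623900) / 17 = ln(1.60603) / 17 ≈ 0.027868 per year
doubling time = ln 2 / |r| = 0.69315 / 0.027868

doubling time ≈ 24.87 years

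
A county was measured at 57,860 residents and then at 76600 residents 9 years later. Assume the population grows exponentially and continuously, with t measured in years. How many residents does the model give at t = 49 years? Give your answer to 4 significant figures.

≈ 266,600 residents

r = ln(76600/57860) / 9 ≈ 0.031175 per year
P(49) = 57860 · e^(0.031175·49) = 57860 · 4.60689 ≈ 266554.39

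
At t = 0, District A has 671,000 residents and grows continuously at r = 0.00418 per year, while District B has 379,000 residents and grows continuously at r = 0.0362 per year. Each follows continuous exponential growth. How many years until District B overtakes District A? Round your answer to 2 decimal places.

t ≈ 17.84 years

671000·e^(0.00418t) = 379000·e^(0.0362t)
671000/379000 = e^((0.0362 − 0.00418)t) → ln(1.77045) = 0.03202·t
t = 0.57123 / 0.03202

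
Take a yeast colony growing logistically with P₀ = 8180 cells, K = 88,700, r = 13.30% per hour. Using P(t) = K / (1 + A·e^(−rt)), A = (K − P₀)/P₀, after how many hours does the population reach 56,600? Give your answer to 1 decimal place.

t ≈ 21.5 hours

A = (88700 − 8180)/8180 = 9.84352
56600 = 88700/(1 + 9.84352·e^(−0.133t)) → 1 + 9.84352·e^(−0.133t) = 1.56714
e^(−0.133t) = 0.057615 → t = ln(17.35649)/0.133 = 2.85397/0.133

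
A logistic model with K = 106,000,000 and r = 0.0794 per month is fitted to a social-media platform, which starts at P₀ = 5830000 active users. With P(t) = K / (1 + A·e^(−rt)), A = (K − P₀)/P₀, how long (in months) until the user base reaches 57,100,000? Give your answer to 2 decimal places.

t ≈ 37.77 months

A = (106000000 − 5830000)/5830000 = 17.18182
57100000 = 106000000/(1 + 17.18182·e^(−0.0794t)) → 1 + 17.18182·e^(−0.0794t) = 1.85639
e^(−0.0794t) = 0.049843 → t = ln(20.06302)/0.0794 = 2.99888/0.0794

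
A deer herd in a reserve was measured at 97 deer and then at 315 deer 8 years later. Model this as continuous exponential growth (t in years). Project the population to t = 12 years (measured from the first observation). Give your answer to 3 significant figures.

r = ln(315/97) / 8 ≈ 0.147233 per year
P(12) = 97 · e^(0.147233·12) = 97 · 5.85205 ≈ 567.65

≈ 568 deer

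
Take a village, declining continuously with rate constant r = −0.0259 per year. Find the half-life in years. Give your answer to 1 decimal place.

half-life ≈ 26.8 years

half-life = ln(2) / |r| = 0.69315 / 0.0259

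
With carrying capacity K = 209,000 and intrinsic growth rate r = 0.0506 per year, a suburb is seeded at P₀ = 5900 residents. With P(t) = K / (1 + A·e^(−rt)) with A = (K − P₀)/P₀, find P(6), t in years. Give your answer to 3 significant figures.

A = (209000 − 5900)/5900 = 34.42373
P(6) = 209000 / (1 + 34.42373·e^(−0.0506·6)) = 209000 / (1 + 34.42373·0.738156)
= 209000 / 26.41008 ≈ 7913.64

≈ 7,910 residents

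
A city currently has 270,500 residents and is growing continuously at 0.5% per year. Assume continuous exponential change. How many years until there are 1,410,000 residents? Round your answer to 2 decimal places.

t ≈ 330.21 years

1410000 = 270500 · e^(0.005·t)
t = ln(1410000/270500) / 0.005 = ln(5.21257) / 0.005 = 1.65107 / 0.005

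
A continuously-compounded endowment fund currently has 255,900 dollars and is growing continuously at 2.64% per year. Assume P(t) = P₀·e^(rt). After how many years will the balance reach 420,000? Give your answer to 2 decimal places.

t ≈ 18.77 years

420000 = 255900 · e^(0.0264·t)
t = ln(420000/255900) / 0.0264 = ln(1.64127) / 0.0264 = 0.49547 / 0.0264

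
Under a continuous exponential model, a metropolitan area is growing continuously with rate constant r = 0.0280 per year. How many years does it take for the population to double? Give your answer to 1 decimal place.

doubling time ≈ 24.8 years

doubling time = ln(2) / |r| = 0.69315 / 0.028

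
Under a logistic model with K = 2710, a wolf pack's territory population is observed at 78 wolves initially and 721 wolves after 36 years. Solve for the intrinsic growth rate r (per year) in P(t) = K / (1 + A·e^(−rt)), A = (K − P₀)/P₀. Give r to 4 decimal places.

r ≈ 0.0696 per year

A = (2710 − 78)/78 = 33.74359
721 = 2710/(1 + 33.74359·e^(−r·36)) → e^(−36r) = (3.75867 − 1)/33.74359 = 0.081754
r = −ln(0.081754)/36 = 2.50404/36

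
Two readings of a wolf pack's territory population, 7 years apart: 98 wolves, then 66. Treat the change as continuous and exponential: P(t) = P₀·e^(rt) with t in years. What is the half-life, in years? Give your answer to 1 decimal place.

r = ln(66/98) / 7 = ln(0.67347) / 7 ≈ -0.056473 per year
half-life = ln 2 / |r| = 0.69315 / 0.056473

half-life ≈ 12.3 years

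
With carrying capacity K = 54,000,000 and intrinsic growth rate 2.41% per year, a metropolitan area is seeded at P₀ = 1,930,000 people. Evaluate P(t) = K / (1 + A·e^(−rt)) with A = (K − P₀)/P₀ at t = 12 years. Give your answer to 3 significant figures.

≈ 2,550,000 people

A = (54000000 − 1930000)/1930000 = 26.97927
P(12) = 54000000 / (1 + 26.97927·e^(−0.0241·12)) = 54000000 / (1 + 26.97927·0.748862)
= 54000000 / 21.20376 ≈ 2546717.55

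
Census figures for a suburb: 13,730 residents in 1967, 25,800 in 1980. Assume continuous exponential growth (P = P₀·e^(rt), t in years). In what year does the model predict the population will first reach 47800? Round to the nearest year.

year 1993

r = ln(25800/13730) / 13 = 0.63079/13 ≈ 0.048522 per year
t = ln(47800/13730) / r = 1.24744/0.048522 ≈ 25.71 years after 1967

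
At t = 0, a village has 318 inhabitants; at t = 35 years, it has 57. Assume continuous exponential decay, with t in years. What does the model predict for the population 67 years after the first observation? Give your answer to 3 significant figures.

≈ 11.8 inhabitants

r = ln(57/318) / 35 ≈ -0.049114 per year
P(67) = 318 · e^(-0.049114·67) = 318 · 0.03723 ≈ 11.84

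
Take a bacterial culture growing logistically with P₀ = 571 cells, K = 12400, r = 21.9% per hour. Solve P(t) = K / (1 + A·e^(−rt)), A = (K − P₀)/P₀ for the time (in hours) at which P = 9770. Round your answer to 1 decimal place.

A = (12400 − 571)/571 = 20.71629
9770 = 12400/(1 + 20.71629·e^(−0.219t)) → 1 + 20.71629·e^(−0.219t) = 1.26919
e^(−0.219t) = 0.012994 → t = ln(76.95746)/0.219 = 4.34325/0.219

t ≈ 19.8 hours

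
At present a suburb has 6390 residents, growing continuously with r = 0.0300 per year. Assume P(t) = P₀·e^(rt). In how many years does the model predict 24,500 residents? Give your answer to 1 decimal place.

t ≈ 44.8 years

24500 = 6390 · e^(0.03·t)
t = ln(24500/6390) / 0.03 = ln(3.83412) / 0.03 = 1.34394 / 0.03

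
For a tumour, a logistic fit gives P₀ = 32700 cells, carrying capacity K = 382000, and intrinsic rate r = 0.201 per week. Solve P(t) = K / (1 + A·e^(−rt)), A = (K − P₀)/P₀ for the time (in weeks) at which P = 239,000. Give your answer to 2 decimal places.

A = (382000 − 32700)/32700 = 10.68196
239000 = 382000/(1 + 10.68196·e^(−0.201t)) → 1 + 10.68196·e^(−0.201t) = 1.59833
e^(−0.201t) = 0.056013 → t = ln(17.85306)/0.201 = 2.88217/0.201

t ≈ 14.34 weeks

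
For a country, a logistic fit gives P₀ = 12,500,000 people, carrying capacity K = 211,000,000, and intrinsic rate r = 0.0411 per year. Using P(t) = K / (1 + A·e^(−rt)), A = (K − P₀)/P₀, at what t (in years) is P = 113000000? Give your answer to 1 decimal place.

A = (211000000 − 12500000)/12500000 = 15.88
113000000 = 211000000/(1 + 15.88·e^(−0.0411t)) → 1 + 15.88·e^(−0.0411t) = 1.86726
e^(−0.0411t) = 0.054613 → t = ln(18.31061)/0.0411 = 2.90748/0.0411

t ≈ 70.7 years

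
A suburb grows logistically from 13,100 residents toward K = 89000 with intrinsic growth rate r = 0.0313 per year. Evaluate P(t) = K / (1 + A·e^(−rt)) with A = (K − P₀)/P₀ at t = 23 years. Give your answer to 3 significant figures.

≈ 23,300 residents

A = (89000 − 13100)/13100 = 5.79389
P(23) = 89000 / (1 + 5.79389·e^(−0.0313·23)) = 89000 / (1 + 5.79389·0.486801)
= 89000 / 3.82047 ≈ 23295.55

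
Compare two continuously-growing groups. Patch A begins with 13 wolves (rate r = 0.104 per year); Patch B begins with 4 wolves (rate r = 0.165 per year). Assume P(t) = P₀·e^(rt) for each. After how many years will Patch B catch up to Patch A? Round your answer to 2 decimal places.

13·e^(0.104t) = 4·e^(0.165t)
13/4 = e^((0.165 − 0.104)t) → ln(3.25) = 0.061·t
t = 1.17865 / 0.061

t ≈ 19.32 years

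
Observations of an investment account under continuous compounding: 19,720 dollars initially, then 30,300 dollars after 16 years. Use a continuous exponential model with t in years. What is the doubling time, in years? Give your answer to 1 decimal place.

r = ln(30300/19720) / 16 = ln(1.53651) / 16 ≈ 0.026845 per year
doubling time = ln 2 / |r| = 0.69315 / 0.026845

doubling time ≈ 25.8 years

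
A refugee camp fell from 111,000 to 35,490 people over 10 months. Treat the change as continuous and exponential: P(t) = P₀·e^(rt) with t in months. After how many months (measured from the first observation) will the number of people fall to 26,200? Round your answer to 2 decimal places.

t ≈ 12.66 months

r = ln(35490/111000) / 10 ≈ -0.114028 per month
t = ln(26200/111000) / r = -1.44377 / -0.114028 ≈ 12.662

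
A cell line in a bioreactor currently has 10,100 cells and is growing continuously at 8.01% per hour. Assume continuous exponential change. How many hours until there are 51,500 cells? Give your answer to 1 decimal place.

51500 = 10100 · e^(0.0801·t)
t = ln(51500/10100) / 0.0801 = ln(5.09901) / 0.0801 = 1.62905 / 0.0801

t ≈ 20.3 hours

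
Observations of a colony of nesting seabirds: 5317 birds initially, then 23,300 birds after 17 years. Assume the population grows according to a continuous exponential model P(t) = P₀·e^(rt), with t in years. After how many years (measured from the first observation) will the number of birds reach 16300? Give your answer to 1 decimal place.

t ≈ 12.9 years

r = ln(23300/5317) / 17 ≈ 0.086914 per year
t = ln(16300/5317) / r = 1.12026 / 0.086914 ≈ 12.889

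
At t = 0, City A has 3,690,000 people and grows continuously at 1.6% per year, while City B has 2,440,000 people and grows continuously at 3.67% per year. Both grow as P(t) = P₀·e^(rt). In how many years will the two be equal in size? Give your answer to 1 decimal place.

t ≈ 20.0 years

3690000·e^(0.016t) = 2440000·e^(0.0367t)
3690000/2440000 = e^((0.0367 − 0.016)t) → ln(1.5123) = 0.0207·t
t = 0.41363 / 0.0207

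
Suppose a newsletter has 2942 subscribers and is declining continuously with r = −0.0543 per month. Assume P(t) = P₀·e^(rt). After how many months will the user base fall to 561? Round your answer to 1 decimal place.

561 = 2942 · e^(-0.0543·t)
t = ln(561/2942) / -0.0543 = ln(0.19069) / -0.0543 = -1.65712 / -0.0543

t ≈ 30.5 months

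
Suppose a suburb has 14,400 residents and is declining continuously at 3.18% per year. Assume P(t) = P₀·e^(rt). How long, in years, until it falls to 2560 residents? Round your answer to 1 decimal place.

t ≈ 54.3 years

2560 = 14400 · e^(-0.0318·t)
t = ln(2560/14400) / -0.0318 = ln(0.17778) / -0.0318 = -1.72722 / -0.0318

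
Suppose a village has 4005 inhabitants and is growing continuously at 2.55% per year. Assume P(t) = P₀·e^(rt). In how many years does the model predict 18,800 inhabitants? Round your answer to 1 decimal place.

18800 = 4005 · e^(0.0255·t)
t = ln(18800/4005) / 0.0255 = ln(4.69413) / 0.0255 = 1.54631 / 0.0255

t ≈ 60.6 years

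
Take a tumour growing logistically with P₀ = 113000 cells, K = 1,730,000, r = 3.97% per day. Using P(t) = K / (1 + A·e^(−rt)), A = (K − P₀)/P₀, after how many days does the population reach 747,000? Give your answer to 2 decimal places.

A = (1730000 − 113000)/113000 = 14.30973
747000 = 1730000/(1 + 14.30973·e^(−0.0397t)) → 1 + 14.30973·e^(−0.0397t) = 2.31593
e^(−0.0397t) = 0.091961 → t = ln(10.87423)/0.0397 = 2.3864/0.0397

t ≈ 60.11 days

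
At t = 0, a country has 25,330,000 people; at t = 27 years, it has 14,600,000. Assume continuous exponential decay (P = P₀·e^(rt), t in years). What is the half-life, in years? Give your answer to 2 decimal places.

r = ln(14600000/25330000) / 27 = ln(0.57639) / 27 ≈ -0.020406 per year
half-life = ln 2 / |r| = 0.69315 / 0.020406

half-life ≈ 33.97 years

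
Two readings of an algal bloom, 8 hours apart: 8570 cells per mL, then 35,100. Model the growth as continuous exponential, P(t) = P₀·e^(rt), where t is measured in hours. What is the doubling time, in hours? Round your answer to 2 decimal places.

r = ln(35100/8570) / 8 = ln(4.09568) / 8 ≈ 0.176242 per hour
doubling time = ln 2 / |r| = 0.69315 / 0.176242

doubling time ≈ 3.93 hours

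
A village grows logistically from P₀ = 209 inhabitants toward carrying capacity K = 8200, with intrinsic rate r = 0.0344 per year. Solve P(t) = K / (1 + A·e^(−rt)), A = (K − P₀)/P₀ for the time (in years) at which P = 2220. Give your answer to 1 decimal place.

t ≈ 77.1 years

A = (8200 − 209)/209 = 38.23445
2220 = 8200/(1 + 38.23445·e^(−0.0344t)) → 1 + 38.23445·e^(−0.0344t) = 3.69369
e^(−0.0344t) = 0.070452 → t = ln(14.19406)/0.0344 = 2.65282/0.0344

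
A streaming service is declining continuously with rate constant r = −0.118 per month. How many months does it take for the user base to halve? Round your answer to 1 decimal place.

half-life = ln(2) / |r| = 0.69315 / 0.118

half-life ≈ 5.9 months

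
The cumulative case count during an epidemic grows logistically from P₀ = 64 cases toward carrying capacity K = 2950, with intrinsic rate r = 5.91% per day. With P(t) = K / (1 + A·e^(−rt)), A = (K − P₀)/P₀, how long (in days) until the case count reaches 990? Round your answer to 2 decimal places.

t ≈ 52.89 days

A = (2950 − 64)/64 = 45.09375
990 = 2950/(1 + 45.09375·e^(−0.0591t)) → 1 + 45.09375·e^(−0.0591t) = 2.9798
e^(−0.0591t) = 0.043904 → t = ln(22.77695)/0.0591 = 3.12575/0.0591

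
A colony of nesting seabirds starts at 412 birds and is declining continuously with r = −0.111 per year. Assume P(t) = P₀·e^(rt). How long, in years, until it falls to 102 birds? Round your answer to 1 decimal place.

t ≈ 12.6 years

102 = 412 · e^(-0.111·t)
t = ln(102/412) / -0.111 = ln(0.24757) / -0.111 = -1.39605 / -0.111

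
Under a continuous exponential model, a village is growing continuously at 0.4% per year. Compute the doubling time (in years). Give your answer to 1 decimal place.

doubling time = ln(2) / |r| = 0.69315 / 0.004

doubling time ≈ 173.3 years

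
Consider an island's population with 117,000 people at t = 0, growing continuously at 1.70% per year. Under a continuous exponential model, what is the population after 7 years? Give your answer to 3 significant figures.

P(7) = 117000 · e^(0.017·7) = 117000 · e^(0.119)
= 117000 · 1.12637 ≈ 131785.28

≈ 132,000 people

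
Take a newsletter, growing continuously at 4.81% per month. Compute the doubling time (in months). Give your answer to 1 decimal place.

doubling time ≈ 14.4 months

doubling time = ln(2) / |r| = 0.69315 / 0.0481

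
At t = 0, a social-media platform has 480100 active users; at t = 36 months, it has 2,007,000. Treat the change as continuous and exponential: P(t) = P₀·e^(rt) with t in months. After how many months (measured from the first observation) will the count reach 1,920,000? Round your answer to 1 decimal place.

t ≈ 34.9 months

r = ln(2007000/480100) / 36 ≈ 0.039733 per month
t = ln(1920000/480100) / r = 1.38609 / 0.039733 ≈ 34.885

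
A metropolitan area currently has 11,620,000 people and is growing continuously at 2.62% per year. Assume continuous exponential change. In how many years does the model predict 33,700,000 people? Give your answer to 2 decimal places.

33700000 = 11620000 · e^(0.0262·t)
t = ln(33700000/11620000) / 0.0262 = ln(2.90017) / 0.0262 = 1.06477 / 0.0262

t ≈ 40.64 years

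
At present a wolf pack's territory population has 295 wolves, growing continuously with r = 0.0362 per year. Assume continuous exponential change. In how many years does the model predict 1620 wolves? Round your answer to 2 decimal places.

1620 = 295 · e^(0.0362·t)
t = ln(1620/295) / 0.0362 = ln(5.49153) / 0.0362 = 1.70321 / 0.0362

t ≈ 47.05 years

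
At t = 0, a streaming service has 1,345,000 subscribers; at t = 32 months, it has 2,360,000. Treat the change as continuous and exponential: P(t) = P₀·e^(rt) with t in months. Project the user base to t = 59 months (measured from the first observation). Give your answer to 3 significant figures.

≈ 3,790,000 subscribers

r = ln(2360000/1345000) / 32 ≈ 0.017571 per month
P(59) = 1345000 · e^(0.017571·59) = 1345000 · 2.81984 ≈ 3792687.66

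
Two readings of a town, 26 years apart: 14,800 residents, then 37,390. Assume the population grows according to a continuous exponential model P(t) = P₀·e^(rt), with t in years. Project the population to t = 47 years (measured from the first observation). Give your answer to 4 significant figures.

≈ 79,040 residents

r = ln(37390/14800) / 26 ≈ 0.035645 per year
P(47) = 14800 · e^(0.035645·47) = 14800 · 5.34054 ≈ 79039.93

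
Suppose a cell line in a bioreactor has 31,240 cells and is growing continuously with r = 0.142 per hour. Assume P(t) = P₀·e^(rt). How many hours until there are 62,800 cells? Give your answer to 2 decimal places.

62800 = 31240 · e^(0.142·t)
t = ln(62800/31240) / 0.142 = ln(2.01024) / 0.142 = 0.69826 / 0.142

t ≈ 4.92 hours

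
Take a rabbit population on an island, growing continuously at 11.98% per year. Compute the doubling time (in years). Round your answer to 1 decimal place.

doubling time = ln(2) / |r| = 0.69315 / 0.1198

doubling time ≈ 5.8 years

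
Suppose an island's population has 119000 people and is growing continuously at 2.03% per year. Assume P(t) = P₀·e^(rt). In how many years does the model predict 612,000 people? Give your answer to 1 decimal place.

612000 = 119000 · e^(0.0203·t)
t = ln(612000/119000) / 0.0203 = ln(5.14286) / 0.0203 = 1.63761 / 0.0203

t ≈ 80.7 years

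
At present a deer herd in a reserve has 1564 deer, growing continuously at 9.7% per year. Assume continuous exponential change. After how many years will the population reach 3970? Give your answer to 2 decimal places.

t ≈ 9.60 years

3970 = 1564 · e^(0.097·t)
t = ln(3970/1564) / 0.097 = ln(2.53836) / 0.097 = 0.93152 / 0.097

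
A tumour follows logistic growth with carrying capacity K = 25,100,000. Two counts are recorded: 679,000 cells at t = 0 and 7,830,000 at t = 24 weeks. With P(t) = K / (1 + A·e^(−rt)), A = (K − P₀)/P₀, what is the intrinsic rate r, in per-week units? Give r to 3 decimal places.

A = (25100000 − 679000)/679000 = 35.96613
7830000 = 25100000/(1 + 35.96613·e^(−r·24)) → e^(−24r) = (3.20562 − 1)/35.96613 = 0.061325
r = −ln(0.061325)/24 = 2.79157/24

r ≈ 0.116 per week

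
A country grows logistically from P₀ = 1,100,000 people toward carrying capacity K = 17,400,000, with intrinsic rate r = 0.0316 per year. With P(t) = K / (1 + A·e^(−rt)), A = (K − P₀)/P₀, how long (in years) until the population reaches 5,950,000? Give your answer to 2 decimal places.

t ≈ 64.60 years

A = (17400000 − 1100000)/1100000 = 14.81818
5950000 = 17400000/(1 + 14.81818·e^(−0.0316t)) → 1 + 14.81818·e^(−0.0316t) = 2.92437
e^(−0.0316t) = 0.129865 → t = ln(7.70028)/0.0316 = 2.04126/0.0316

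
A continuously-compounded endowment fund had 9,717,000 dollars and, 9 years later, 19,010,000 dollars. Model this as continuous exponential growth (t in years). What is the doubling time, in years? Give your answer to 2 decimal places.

doubling time ≈ 9.30 years

r = ln(19010000/9717000) / 9 = ln(1.95637) / 9 ≈ 0.074565 per year
doubling time = ln 2 / |r| = 0.69315 / 0.074565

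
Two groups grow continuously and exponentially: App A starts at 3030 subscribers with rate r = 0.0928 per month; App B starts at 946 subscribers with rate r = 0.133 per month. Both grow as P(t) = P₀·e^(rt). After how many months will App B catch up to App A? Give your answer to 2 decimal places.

t ≈ 28.96 months

3030·e^(0.0928t) = 946·e^(0.133t)
3030/946 = e^((0.133 − 0.0928)t) → ln(3.20296) = 0.0402·t
t = 1.16408 / 0.0402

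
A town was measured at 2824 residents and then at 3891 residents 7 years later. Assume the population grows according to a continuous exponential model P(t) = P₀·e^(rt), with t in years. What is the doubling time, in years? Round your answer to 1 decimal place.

r = ln(3891/2824) / 7 = ln(1.37783) / 7 ≈ 0.045787 per year
doubling time = ln 2 / |r| = 0.69315 / 0.045787

doubling time ≈ 15.1 years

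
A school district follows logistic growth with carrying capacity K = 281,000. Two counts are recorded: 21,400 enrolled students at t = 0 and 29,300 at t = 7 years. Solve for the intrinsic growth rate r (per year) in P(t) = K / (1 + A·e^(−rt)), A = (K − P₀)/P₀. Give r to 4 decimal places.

A = (281000 − 21400)/21400 = 12.13084
29300 = 281000/(1 + 12.13084·e^(−r·7)) → e^(−7r) = (9.59044 − 1)/12.13084 = 0.708149
r = −ln(0.708149)/7 = 0.3451/7

r ≈ 0.0493 per year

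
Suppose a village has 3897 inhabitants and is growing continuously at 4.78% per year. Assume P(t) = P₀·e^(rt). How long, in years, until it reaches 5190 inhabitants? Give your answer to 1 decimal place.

t ≈ 6.0 years

5190 = 3897 · e^(0.0478·t)
t = ln(5190/3897) / 0.0478 = ln(1.33179) / 0.0478 = 0.28653 / 0.0478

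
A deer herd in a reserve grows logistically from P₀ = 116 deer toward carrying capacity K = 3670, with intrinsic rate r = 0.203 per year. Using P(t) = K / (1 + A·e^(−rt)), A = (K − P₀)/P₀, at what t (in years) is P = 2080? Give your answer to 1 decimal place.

A = (3670 − 116)/116 = 30.63793
2080 = 3670/(1 + 30.63793·e^(−0.203t)) → 1 + 30.63793·e^(−0.203t) = 1.76442
e^(−0.203t) = 0.02495 → t = ln(40.07981)/0.203 = 3.69087/0.203

t ≈ 18.2 years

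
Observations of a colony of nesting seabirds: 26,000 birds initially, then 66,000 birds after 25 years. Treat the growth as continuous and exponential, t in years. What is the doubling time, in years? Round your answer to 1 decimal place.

r = ln(66000/26000) / 25 = ln(2.53846) / 25 ≈ 0.037262 per year
doubling time = ln 2 / |r| = 0.69315 / 0.037262

doubling time ≈ 18.6 years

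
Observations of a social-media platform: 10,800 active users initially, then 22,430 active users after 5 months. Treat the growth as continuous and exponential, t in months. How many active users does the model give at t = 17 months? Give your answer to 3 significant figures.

≈ 130,000 active users

r = ln(22430/10800) / 5 ≈ 0.146171 per month
P(17) = 10800 · e^(0.146171·17) = 10800 · 11.99993 ≈ 129599.26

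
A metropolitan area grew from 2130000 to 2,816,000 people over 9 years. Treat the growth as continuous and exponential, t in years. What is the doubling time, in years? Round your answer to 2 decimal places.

r = ln(2816000/2130000) / 9 = ln(1.32207) / 9 ≈ 0.031022 per year
doubling time = ln 2 / |r| = 0.69315 / 0.031022

doubling time ≈ 22.34 years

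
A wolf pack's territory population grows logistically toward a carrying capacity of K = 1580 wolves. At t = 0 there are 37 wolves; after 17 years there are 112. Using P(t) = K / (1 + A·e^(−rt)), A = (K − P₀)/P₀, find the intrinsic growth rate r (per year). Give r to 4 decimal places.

r ≈ 0.0681 per year

A = (1580 − 37)/37 = 41.7027
112 = 1580/(1 + 41.7027·e^(−r·17)) → e^(−17r) = (14.10714 − 1)/41.7027 = 0.3143
r = −ln(0.3143)/17 = 1.15741/17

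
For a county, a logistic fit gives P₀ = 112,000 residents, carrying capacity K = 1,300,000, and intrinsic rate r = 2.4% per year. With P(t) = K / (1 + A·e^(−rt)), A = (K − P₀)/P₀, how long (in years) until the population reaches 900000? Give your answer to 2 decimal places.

A = (1300000 − 112000)/112000 = 10.60714
900000 = 1300000/(1 + 10.60714·e^(−0.024t)) → 1 + 10.60714·e^(−0.024t) = 1.44444
e^(−0.024t) = 0.0419 → t = ln(23.86607)/0.024 = 3.17246/0.024

t ≈ 132.19 years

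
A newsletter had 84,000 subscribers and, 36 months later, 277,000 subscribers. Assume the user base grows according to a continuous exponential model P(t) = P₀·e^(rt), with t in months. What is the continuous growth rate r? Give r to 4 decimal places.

277000 = 84000 · e^(r·36)
e^(36r) = 277000/84000 = 3.29762
r = ln(3.29762) / 36 = 1.1932 / 36

r ≈ 0.0331 per month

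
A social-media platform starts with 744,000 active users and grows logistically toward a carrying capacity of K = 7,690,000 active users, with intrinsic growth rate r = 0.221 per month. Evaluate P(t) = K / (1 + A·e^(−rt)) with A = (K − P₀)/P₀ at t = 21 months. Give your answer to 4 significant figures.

≈ 7,055,000 active users

A = (7690000 − 744000)/744000 = 9.33602
P(21) = 7690000 / (1 + 9.33602·e^(−0.221·21)) = 7690000 / (1 + 9.33602·0.009648)
= 7690000 / 1.09007 ≈ 7054564.65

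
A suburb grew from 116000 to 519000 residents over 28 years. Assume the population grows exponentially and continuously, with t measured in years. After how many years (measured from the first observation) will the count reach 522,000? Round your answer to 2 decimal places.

t ≈ 28.11 years

r = ln(519000/116000) / 28 ≈ 0.053511 per year
t = ln(522000/116000) / r = 1.50408 / 0.053511 ≈ 28.108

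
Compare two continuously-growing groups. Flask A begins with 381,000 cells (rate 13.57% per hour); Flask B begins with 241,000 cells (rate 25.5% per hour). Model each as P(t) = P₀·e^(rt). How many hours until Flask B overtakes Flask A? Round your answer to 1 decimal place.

381000·e^(0.1357t) = 241000·e^(0.255t)
381000/241000 = e^((0.255 − 0.1357)t) → ln(1.58091) = 0.1193·t
t = 0.458 / 0.1193

t ≈ 3.8 hours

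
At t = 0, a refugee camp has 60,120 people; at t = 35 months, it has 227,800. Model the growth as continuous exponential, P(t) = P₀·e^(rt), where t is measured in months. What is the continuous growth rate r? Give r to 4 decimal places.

227800 = 60120 · e^(r·35)
e^(35r) = 227800/60120 = 3.78909
r = ln(3.78909) / 35 = 1.33213 / 35

r ≈ 0.0381 per month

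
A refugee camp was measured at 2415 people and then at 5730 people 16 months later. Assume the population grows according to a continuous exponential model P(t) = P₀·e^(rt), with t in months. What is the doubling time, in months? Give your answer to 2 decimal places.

r = ln(5730/2415) / 16 = ln(2.37267) / 16 ≈ 0.054001 per month
doubling time = ln 2 / |r| = 0.69315 / 0.054001

doubling time ≈ 12.84 months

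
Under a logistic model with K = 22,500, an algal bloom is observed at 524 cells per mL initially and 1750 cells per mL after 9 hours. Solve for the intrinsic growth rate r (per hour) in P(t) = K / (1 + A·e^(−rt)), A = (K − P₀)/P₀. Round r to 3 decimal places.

A = (22500 − 524)/524 = 41.93893
1750 = 22500/(1 + 41.93893·e^(−r·9)) → e^(−9r) = (12.85714 − 1)/41.93893 = 0.282724
r = −ln(0.282724)/9 = 1.26328/9

r ≈ 0.140 per hour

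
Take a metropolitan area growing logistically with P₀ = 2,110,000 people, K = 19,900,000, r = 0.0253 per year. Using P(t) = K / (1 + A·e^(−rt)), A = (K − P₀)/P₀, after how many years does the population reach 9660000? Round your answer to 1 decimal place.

A = (19900000 − 2110000)/2110000 = 8.43128
9660000 = 19900000/(1 + 8.43128·e^(−0.0253t)) → 1 + 8.43128·e^(−0.0253t) = 2.06004
e^(−0.0253t) = 0.125727 → t = ln(7.95373)/0.0253 = 2.07364/0.0253

t ≈ 82.0 years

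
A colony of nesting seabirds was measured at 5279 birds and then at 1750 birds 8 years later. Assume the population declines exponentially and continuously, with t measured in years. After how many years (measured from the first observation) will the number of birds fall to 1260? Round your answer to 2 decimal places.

t ≈ 10.38 years

r = ln(1750/5279) / 8 ≈ -0.138015 per year
t = ln(1260/5279) / r = -1.43262 / -0.138015 ≈ 10.38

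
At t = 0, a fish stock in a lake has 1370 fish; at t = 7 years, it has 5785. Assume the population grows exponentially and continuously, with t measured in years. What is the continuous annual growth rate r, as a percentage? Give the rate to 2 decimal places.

r ≈ 20.58% per year

5785 = 1370 · e^(r·7)
e^(7r) = 5785/1370 = 4.22263
r = ln(4.22263) / 7 = 1.44046 / 7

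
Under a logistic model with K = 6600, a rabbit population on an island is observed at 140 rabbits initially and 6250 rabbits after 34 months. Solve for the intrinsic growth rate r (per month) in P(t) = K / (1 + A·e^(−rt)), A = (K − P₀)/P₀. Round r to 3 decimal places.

r ≈ 0.197 per month

A = (6600 − 140)/140 = 46.14286
6250 = 6600/(1 + 46.14286·e^(−r·34)) → e^(−34r) = (1.056 − 1)/46.14286 = 0.001214
r = −ln(0.001214)/34 = 6.71415/34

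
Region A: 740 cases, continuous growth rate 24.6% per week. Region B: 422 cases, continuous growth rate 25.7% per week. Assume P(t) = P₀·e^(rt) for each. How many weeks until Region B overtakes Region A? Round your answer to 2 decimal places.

t ≈ 51.06 weeks

740·e^(0.246t) = 422·e^(0.257t)
740/422 = e^((0.257 − 0.246)t) → ln(1.75355) = 0.011·t
t = 0.56164 / 0.011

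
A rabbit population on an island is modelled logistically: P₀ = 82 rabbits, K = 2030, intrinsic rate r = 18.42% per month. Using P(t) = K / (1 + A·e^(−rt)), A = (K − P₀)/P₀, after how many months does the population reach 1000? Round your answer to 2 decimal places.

t ≈ 17.04 months

A = (2030 − 82)/82 = 23.7561
1000 = 2030/(1 + 23.7561·e^(−0.1842t)) → 1 + 23.7561·e^(−0.1842t) = 2.03
e^(−0.1842t) = 0.043357 → t = ln(23.06417)/0.1842 = 3.13828/0.1842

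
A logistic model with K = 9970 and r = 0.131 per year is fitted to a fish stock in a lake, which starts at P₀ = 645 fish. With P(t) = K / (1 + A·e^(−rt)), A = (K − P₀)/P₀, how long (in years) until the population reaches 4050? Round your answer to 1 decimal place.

A = (9970 − 645)/645 = 14.45736
4050 = 9970/(1 + 14.45736·e^(−0.131t)) → 1 + 14.45736·e^(−0.131t) = 2.46173
e^(−0.131t) = 0.101106 → t = ln(9.8906)/0.131 = 2.29158/0.131

t ≈ 17.5 years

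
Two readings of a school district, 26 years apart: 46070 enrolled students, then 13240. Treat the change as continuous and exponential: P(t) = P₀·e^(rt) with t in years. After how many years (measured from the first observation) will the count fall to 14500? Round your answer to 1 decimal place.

r = ln(13240/46070) / 26 ≈ -0.047958 per year
t = ln(14500/46070) / r = -1.15601 / -0.047958 ≈ 24.104

t ≈ 24.1 years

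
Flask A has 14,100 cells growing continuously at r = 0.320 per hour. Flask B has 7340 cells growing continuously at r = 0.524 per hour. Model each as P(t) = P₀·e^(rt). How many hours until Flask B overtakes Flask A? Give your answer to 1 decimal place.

14100·e^(0.32t) = 7340·e^(0.524t)
14100/7340 = e^((0.524 − 0.32)t) → ln(1.92098) = 0.204·t
t = 0.65284 / 0.204

t ≈ 3.2 hours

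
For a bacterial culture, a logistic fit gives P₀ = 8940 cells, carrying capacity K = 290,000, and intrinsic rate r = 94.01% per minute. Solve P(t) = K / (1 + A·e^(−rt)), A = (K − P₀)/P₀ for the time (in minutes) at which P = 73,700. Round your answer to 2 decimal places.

t ≈ 2.52 minutes

A = (290000 − 8940)/8940 = 31.43848
73700 = 290000/(1 + 31.43848·e^(−0.9401t)) → 1 + 31.43848·e^(−0.9401t) = 3.93487
e^(−0.9401t) = 0.093353 → t = ln(10.71205)/0.9401 = 2.37137/0.9401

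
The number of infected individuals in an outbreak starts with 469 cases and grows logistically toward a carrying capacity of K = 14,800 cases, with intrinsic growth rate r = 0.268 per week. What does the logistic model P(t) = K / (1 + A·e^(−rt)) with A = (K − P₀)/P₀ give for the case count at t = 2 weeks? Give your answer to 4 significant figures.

≈ 784.0 cases

A = (14800 − 469)/469 = 30.5565
P(2) = 14800 / (1 + 30.5565·e^(−0.268·2)) = 14800 / (1 + 30.5565·0.585084)
= 14800 / 18.87812 ≈ 783.98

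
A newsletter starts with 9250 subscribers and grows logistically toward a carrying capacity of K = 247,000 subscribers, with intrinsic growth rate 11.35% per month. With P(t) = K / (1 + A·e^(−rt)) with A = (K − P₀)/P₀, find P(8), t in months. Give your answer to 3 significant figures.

A = (247000 − 9250)/9250 = 25.7027
P(8) = 247000 / (1 + 25.7027·e^(−0.1135·8)) = 247000 / (1 + 25.7027·0.40333)
= 247000 / 11.36667 ≈ 21730.19

≈ 21,700 subscribers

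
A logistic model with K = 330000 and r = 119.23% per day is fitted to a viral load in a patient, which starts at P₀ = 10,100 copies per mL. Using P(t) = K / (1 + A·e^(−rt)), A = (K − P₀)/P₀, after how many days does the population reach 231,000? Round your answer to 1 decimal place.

t ≈ 3.6 days

A = (330000 − 10100)/10100 = 31.67327
231000 = 330000/(1 + 31.67327·e^(−1.1923t)) → 1 + 31.67327·e^(−1.1923t) = 1.42857
e^(−1.1923t) = 0.013531 → t = ln(73.90429)/1.1923 = 4.30277/1.1923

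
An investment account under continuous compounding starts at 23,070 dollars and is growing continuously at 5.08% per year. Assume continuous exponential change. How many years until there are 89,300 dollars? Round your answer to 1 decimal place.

89300 = 23070 · e^(0.0508·t)
t = ln(89300/23070) / 0.0508 = ln(3.87083) / 0.0508 = 1.35347 / 0.0508

t ≈ 26.6 years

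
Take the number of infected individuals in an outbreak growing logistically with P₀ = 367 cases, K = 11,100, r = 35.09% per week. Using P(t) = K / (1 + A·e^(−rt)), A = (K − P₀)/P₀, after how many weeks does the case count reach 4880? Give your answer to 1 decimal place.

t ≈ 8.9 weeks

A = (11100 − 367)/367 = 29.24523
4880 = 11100/(1 + 29.24523·e^(−0.3509t)) → 1 + 29.24523·e^(−0.3509t) = 2.27459
e^(−0.3509t) = 0.043583 → t = ln(22.94481)/0.3509 = 3.13309/0.3509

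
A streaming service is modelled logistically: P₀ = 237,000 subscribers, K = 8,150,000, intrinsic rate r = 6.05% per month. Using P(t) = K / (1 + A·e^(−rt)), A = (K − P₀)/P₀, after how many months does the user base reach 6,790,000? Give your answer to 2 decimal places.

t ≈ 84.56 months

A = (8150000 − 237000)/237000 = 33.38819
6790000 = 8150000/(1 + 33.38819·e^(−0.0605t)) → 1 + 33.38819·e^(−0.0605t) = 1.20029
e^(−0.0605t) = 0.005999 → t = ln(166.69543)/0.0605 = 5.11617/0.0605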